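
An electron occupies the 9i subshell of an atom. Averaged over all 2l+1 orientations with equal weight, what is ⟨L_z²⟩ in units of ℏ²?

⟨L_z²⟩ = 14 ℏ²

The 9i subshell has l = 6.
m_l runs from −6 to 6, i.e. {-6, -5, -4, -3, -2, -1, 0, 1, 2, 3, 4, 5, 6}.
⟨L_z²⟩ = ℏ²·l(l+1)/3 = 14ℏ².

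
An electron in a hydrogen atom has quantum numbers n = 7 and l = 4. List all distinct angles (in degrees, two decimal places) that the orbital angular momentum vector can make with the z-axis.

θ ∈ {26.57°, 47.87°, 63.43°, 77.08°, 90.00°, 102.92°, 116.57°, 132.13°, 153.43°}

|L|² = l(l+1)ℏ² = 20ℏ², so |L| = 2√5 ℏ.
cos θ = m_l/√20 for each m_l ∈ {-4, -3, -2, -1, 0, 1, 2, 3, 4}.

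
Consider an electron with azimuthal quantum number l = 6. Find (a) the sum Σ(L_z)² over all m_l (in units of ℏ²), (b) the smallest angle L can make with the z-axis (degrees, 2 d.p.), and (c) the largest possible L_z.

Σ m_l² = 182, so Σ(L_z)² = 182 ℏ².
cos θ_min = 6/√42, so θ_min ≈ 22.21°.
L_z,max = lℏ = 6ℏ.

Σ(L_z)² = 182 ℏ²; θ_min ≈ 22.21°; L_z,max = 6ℏ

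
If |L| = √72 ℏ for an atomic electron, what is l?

|L| = ℏ√(l(l+1)), so l(l+1) = 72.
Solving: l = 8.

l = 8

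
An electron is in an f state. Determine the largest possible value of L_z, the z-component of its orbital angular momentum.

L_z,max = 3ℏ

The letter f corresponds to l = 3.
L_z = m_l ℏ with m_l ∈ {−3, …, 3}; the maximum is m_l = 3.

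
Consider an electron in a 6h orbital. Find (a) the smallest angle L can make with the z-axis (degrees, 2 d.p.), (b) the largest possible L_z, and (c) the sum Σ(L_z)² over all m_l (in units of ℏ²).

The 6h subshell has l = 5.
cos θ_min = 5/√30, so θ_min ≈ 24.09°.
L_z,max = lℏ = 5ℏ.
Σ m_l² = 110, so Σ(L_z)² = 110 ℏ².

θ_min ≈ 24.09°; L_z,max = 5ℏ; Σ(L_z)² = 110 ℏ²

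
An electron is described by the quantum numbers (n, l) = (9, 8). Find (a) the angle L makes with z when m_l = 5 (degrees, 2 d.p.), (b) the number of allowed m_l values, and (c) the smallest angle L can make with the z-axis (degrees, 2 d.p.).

For m_l = 5: cos θ = 5/√72, θ ≈ 53.90°.
There are 2l+1 = 17 values of m_l.
cos θ_min = 8/√72, so θ_min ≈ 19.47°.

θ(m_l=5) ≈ 53.90°; 17 values; θ_min ≈ 19.47°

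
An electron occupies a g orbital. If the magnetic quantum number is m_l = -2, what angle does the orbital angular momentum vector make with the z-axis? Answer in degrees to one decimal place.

A g state has l = 4.
|L| = ℏ√(l(l+1)) = 2√5 ℏ.
L_z = m_l ℏ = −2ℏ.
cos θ = L_z/|L| = -2/√20, so θ ≈ 116.6°.

θ ≈ 116.6°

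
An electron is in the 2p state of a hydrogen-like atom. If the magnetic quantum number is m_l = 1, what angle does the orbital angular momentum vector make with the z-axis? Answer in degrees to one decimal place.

For 2p, l = 1.
|L| = √(l(l+1)) ℏ = √2 ℏ.
L_z = m_l ℏ = 1ℏ.
cos θ = L_z/|L| = 1/√2, so θ ≈ 45.0°.

θ ≈ 45.0°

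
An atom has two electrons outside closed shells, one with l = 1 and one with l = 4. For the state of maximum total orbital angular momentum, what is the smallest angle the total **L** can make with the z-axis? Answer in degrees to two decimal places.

θ_min ≈ 24.09°

The total orbital quantum number L ranges from |l₁ − l₂| to l₁ + l₂ in integer steps.
So L can be 3, 4, 5.
The maximum is L = 5, with |L_tot| = ℏ√(5·6) = √30 ℏ.
The minimum angle with z is arccos(5/√30) ≈ 24.09°.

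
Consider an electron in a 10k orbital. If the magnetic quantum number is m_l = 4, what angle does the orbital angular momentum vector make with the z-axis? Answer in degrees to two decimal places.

θ ≈ 57.69°

For 10k, l = 7.
|L| = √(l(l+1)) ℏ = 2√14 ℏ.
L_z = m_l ℏ = 4ℏ.
cos θ = L_z/|L| = 4/√56, so θ ≈ 57.69°.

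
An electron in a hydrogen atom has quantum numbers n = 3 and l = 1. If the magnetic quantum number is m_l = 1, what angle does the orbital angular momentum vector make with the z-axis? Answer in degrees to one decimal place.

|L| = ℏ√(l(l+1)) = √2 ℏ.
L_z = m_l ℏ = 1ℏ.
cos θ = L_z/|L| = 1/√2, so θ ≈ 45.0°.

θ ≈ 45.0°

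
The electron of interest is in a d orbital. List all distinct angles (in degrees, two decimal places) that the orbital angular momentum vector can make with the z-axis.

θ ∈ {35.26°, 65.91°, 90.00°, 114.09°, 144.74°}

For a d orbital, l = 2.
|L| = ℏ√(l(l+1)) = √6 ℏ.
cos θ = m_l/√6 for each m_l ∈ {-2, -1, 0, 1, 2}.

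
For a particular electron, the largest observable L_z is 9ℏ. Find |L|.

|L| = 3√10 ℏ ≈ 9.487ℏ

L_z,max = lℏ, so l = 9.
|L| = √(l(l+1)) ℏ = 3√10 ℏ.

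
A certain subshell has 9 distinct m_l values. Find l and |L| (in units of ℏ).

Since there are 2l+1 = 9 values of m_l, l = 4.
Then |L| = √(l(l+1)) ℏ = 2√5 ℏ.

l = 4, |L| = 2√5 ℏ ≈ 4.472ℏ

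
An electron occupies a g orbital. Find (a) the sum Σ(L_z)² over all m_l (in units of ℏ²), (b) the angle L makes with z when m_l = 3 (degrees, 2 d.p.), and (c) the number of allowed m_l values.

Σ(L_z)² = 60 ℏ²; θ(m_l=3) ≈ 47.87°; 9 values

G corresponds to l = 4.
Σ m_l² = 60, so Σ(L_z)² = 60 ℏ².
For m_l = 3: cos θ = 3/√20, θ ≈ 47.87°.
There are 2l+1 = 9 values of m_l.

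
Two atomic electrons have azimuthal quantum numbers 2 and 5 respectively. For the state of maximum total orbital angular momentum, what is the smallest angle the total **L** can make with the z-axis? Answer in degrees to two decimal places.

θ_min ≈ 20.70°

L runs from |2 − 5| = 3 to 2 + 5 = 7.
Allowed values: L = 3, 4, 5, 6, 7.
The maximum is L = 7, with |L_tot| = ℏ√(7·8) = 2√14 ℏ.
The minimum angle with z is arccos(7/√56) ≈ 20.70°.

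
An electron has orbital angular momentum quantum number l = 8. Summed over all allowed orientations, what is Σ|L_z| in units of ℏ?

Σ|L_z| = 72 ℏ

The allowed m_l values are -8, -7, -6, -5, -4, -3, -2, -1, 0, 1, 2, 3, 4, 5, 6, 7, 8.
Σ|m_l| = 2(1+2+…+8) = 72.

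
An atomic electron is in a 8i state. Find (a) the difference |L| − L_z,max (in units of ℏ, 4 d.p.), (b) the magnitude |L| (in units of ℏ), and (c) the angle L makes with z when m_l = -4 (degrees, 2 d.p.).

8i means n = 8, l = 6.
|L| − L_z,max = (√42 − 6)ℏ ≈ 0.4807ℏ.
|L| = ℏ√(6·7) = √42 ℏ ≈ 6.481ℏ.
For m_l = -4: cos θ = -4/√42, θ ≈ 128.11°.

|L|−L_z,max ≈ 0.4807ℏ; |L| = √42 ℏ ≈ 6.481ℏ; θ(m_l=-4) ≈ 128.11°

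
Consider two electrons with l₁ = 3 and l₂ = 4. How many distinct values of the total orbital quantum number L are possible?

The total orbital quantum number L ranges from |l₁ − l₂| to l₁ + l₂ in integer steps.
Allowed values: L = 1, 2, 3, 4, 5, 6, 7.
That is 7 values.

7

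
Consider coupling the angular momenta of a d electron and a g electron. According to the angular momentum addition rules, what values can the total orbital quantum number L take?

L = 2, 3, 4, 5, 6

The total orbital quantum number L ranges from |l₁ − l₂| to l₁ + l₂ in integer steps.
So L can be 2, 3, 4, 5, 6.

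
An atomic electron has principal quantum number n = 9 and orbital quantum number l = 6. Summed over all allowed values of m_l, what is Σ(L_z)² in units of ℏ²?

Σ(L_z)² = 182 ℏ²

The allowed m_l values are -6, -5, -4, -3, -2, -1, 0, 1, 2, 3, 4, 5, 6.
Summing m² from −6 to 6: Σ m_l² = 182.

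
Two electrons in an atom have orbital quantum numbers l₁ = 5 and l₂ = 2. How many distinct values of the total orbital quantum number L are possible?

Angular momentum addition gives L = |l₁ − l₂|, …, l₁ + l₂.
So L can be 3, 4, 5, 6, 7.
That is 5 values.

5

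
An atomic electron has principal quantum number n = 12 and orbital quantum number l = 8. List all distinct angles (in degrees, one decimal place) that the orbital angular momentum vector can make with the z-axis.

θ ∈ {19.5°, 34.4°, 45.0°, 53.9°, 61.9°, 69.3°, 76.4°, 83.2°, 90.0°, 96.8°, 103.6°, 110.7°, 118.1°, 126.1°, 135.0°, 145.6°, 160.5°}

|L|² = l(l+1)ℏ² = 72ℏ², so |L| = 6√2 ℏ.
cos θ = m_l/√72 for each m_l ∈ {-8, -7, -6, -5, -4, -3, -2, -1, 0, 1, 2, 3, 4, 5, 6, 7, 8}.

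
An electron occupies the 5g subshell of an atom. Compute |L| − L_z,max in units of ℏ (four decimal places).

|L| − L_z,max ≈ 0.4721ℏ

For 5g, l = 4.
|L| = 2√5 ℏ ≈ 4.4721ℏ, while L_z,max = lℏ = 4ℏ.
The difference is (2√5 − 4)ℏ ≈ 0.4721ℏ.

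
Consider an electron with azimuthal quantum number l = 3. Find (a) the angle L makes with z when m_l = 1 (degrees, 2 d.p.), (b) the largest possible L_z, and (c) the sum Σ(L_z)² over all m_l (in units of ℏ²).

θ(m_l=1) ≈ 73.22°; L_z,max = 3ℏ; Σ(L_z)² = 28 ℏ²

For m_l = 1: cos θ = 1/√12, θ ≈ 73.22°.
L_z,max = lℏ = 3ℏ.
Σ m_l² = 28, so Σ(L_z)² = 28 ℏ².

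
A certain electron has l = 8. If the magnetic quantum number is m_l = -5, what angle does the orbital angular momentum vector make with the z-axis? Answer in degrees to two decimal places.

|L| = ℏ√(l(l+1)) = 6√2 ℏ.
L_z = m_l ℏ = −5ℏ.
cos θ = L_z/|L| = -5/√72, so θ ≈ 126.10°.

θ ≈ 126.10°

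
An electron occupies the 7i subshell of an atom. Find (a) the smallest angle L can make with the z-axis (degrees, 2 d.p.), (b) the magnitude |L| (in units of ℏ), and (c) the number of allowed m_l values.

7i means n = 7, l = 6.
cos θ_min = 6/√42, so θ_min ≈ 22.21°.
|L| = ℏ√(6·7) = √42 ℏ ≈ 6.481ℏ.
There are 2l+1 = 13 values of m_l.

θ_min ≈ 22.21°; |L| = √42 ℏ ≈ 6.481ℏ; 13 values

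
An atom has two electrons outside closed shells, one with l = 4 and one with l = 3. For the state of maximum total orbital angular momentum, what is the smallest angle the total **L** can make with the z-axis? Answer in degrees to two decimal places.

By the triangle rule, |l₁ − l₂| ≤ L ≤ l₁ + l₂.
L ∈ {1, 2, 3, 4, 5, 6, 7}.
The maximum is L = 7, with |L_tot| = ℏ√(7·8) = 2√14 ℏ.
The minimum angle with z is arccos(7/√56) ≈ 20.70°.

θ_min ≈ 20.70°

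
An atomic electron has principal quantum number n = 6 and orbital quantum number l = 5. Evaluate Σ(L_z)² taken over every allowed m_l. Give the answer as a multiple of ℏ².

m_l runs from −5 to 5, i.e. {-5, -4, -3, -2, -1, 0, 1, 2, 3, 4, 5}.
Σ m_l² = l(l+1)(2l+1)/3 = 5·6·11/3 = 110.

Σ(L_z)² = 110 ℏ²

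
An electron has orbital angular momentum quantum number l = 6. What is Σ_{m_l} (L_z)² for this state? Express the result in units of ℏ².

m_l ∈ {-6, -5, -4, -3, -2, -1, 0, 1, 2, 3, 4, 5, 6}.
Summing m² from −6 to 6: Σ m_l² = 182.

Σ(L_z)² = 182 ℏ²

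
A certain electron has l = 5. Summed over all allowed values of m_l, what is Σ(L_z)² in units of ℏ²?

Σ(L_z)² = 110 ℏ²

m_l ∈ {-5, -4, -3, -2, -1, 0, 1, 2, 3, 4, 5}.
Σ m_l² = l(l+1)(2l+1)/3 = 5·6·11/3 = 110.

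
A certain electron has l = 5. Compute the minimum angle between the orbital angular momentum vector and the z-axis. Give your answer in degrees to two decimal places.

|L| = ℏ√(l(l+1)) = √30 ℏ.
The smallest angle corresponds to the largest L_z, i.e. m_l = l = 5, giving L_z = 5ℏ.
cos θ_min = 5/√30, so θ_min ≈ 24.09°.

θ_min ≈ 24.09°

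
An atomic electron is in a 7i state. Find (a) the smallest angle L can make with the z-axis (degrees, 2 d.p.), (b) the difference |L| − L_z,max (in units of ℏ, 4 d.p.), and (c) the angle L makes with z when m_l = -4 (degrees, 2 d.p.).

The 7i subshell has l = 6.
cos θ_min = 6/√42, so θ_min ≈ 22.21°.
|L| − L_z,max = (√42 − 6)ℏ ≈ 0.4807ℏ.
For m_l = -4: cos θ = -4/√42, θ ≈ 128.11°.

θ_min ≈ 22.21°; |L|−L_z,max ≈ 0.4807ℏ; θ(m_l=-4) ≈ 128.11°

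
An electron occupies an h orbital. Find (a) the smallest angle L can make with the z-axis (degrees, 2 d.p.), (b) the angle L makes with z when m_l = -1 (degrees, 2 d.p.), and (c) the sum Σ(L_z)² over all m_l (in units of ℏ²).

The letter h corresponds to l = 5.
cos θ_min = 5/√30, so θ_min ≈ 24.09°.
For m_l = -1: cos θ = -1/√30, θ ≈ 100.52°.
Σ m_l² = 110, so Σ(L_z)² = 110 ℏ².

θ_min ≈ 24.09°; θ(m_l=-1) ≈ 100.52°; Σ(L_z)² = 110 ℏ²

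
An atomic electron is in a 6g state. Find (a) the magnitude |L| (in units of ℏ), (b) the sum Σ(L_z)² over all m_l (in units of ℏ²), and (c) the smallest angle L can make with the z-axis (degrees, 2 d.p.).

|L| = 2√5 ℏ ≈ 4.472ℏ; Σ(L_z)² = 60 ℏ²; θ_min ≈ 26.57°

For 6g, l = 4.
|L| = ℏ√(4·5) = 2√5 ℏ ≈ 4.472ℏ.
Σ m_l² = 60, so Σ(L_z)² = 60 ℏ².
cos θ_min = 4/√20, so θ_min ≈ 26.57°.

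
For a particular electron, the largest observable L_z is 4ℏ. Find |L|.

Since max m_l = l, l = 4.
|L| = √(l(l+1)) ℏ = 2√5 ℏ.

|L| = 2√5 ℏ ≈ 4.472ℏ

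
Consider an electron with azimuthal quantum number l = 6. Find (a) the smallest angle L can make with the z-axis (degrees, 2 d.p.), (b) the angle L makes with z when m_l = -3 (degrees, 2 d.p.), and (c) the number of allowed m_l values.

θ_min ≈ 22.21°; θ(m_l=-3) ≈ 117.58°; 13 values

cos θ_min = 6/√42, so θ_min ≈ 22.21°.
For m_l = -3: cos θ = -3/√42, θ ≈ 117.58°.
There are 2l+1 = 13 values of m_l.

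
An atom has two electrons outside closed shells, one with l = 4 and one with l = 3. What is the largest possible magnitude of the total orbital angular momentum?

By the triangle rule, |l₁ − l₂| ≤ L ≤ l₁ + l₂.
So L can be 1, 2, 3, 4, 5, 6, 7.
The largest magnitude corresponds to L = 7: |L_tot| = ℏ√(7·8) = 2√14 ℏ.

|L_tot|_max = 2√14 ℏ ≈ 7.483ℏ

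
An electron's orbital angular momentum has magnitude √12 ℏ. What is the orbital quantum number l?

(|L|/ℏ)² = l(l+1) = 12.
The positive root is l = 3.

l = 3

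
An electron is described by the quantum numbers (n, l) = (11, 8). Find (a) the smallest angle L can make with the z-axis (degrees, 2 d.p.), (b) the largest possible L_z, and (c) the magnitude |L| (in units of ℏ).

cos θ_min = 8/√72, so θ_min ≈ 19.47°.
L_z,max = lℏ = 8ℏ.
|L| = ℏ√(8·9) = 6√2 ℏ ≈ 8.485ℏ.

θ_min ≈ 19.47°; L_z,max = 8ℏ; |L| = 6√2 ℏ ≈ 8.485ℏ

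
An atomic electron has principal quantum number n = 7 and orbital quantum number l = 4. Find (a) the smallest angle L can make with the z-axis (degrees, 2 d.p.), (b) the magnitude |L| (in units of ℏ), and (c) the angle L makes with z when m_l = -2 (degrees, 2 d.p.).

cos θ_min = 4/√20, so θ_min ≈ 26.57°.
|L| = ℏ√(4·5) = 2√5 ℏ ≈ 4.472ℏ.
For m_l = -2: cos θ = -2/√20, θ ≈ 116.57°.

θ_min ≈ 26.57°; |L| = 2√5 ℏ ≈ 4.472ℏ; θ(m_l=-2) ≈ 116.57°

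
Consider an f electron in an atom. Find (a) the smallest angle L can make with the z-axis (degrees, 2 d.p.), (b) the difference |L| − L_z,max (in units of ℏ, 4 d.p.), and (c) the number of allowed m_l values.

θ_min ≈ 30.00°; |L|−L_z,max ≈ 0.4641ℏ; 7 values

The letter f corresponds to l = 3.
cos θ_min = 3/√12, so θ_min ≈ 30.00°.
|L| − L_z,max = (2√3 − 3)ℏ ≈ 0.4641ℏ.
There are 2l+1 = 7 values of m_l.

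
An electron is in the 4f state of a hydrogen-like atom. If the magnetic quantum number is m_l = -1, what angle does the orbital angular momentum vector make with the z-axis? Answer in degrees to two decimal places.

For 4f, l = 3.
|L| = ℏ√(l(l+1)) = 2√3 ℏ.
L_z = m_l ℏ = −1ℏ.
cos θ = L_z/|L| = -1/√12, so θ ≈ 106.78°.

θ ≈ 106.78°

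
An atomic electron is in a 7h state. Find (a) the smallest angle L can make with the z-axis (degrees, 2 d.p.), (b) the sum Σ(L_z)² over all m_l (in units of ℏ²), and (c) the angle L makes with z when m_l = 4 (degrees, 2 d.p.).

θ_min ≈ 24.09°; Σ(L_z)² = 110 ℏ²; θ(m_l=4) ≈ 43.09°

For 7h, l = 5.
cos θ_min = 5/√30, so θ_min ≈ 24.09°.
Σ m_l² = 110, so Σ(L_z)² = 110 ℏ².
For m_l = 4: cos θ = 4/√30, θ ≈ 43.09°.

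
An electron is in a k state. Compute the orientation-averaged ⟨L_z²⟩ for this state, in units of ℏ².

K corresponds to l = 7.
m_l runs from −7 to 7, i.e. {-7, -6, -5, -4, -3, -2, -1, 0, 1, 2, 3, 4, 5, 6, 7}.
⟨L_z²⟩ = ℏ²·l(l+1)/3 = 18.67ℏ².

⟨L_z²⟩ = 18.67 ℏ²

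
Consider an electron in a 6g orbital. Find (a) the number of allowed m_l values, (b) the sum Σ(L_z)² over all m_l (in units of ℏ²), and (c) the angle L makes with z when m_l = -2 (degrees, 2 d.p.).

9 values; Σ(L_z)² = 60 ℏ²; θ(m_l=-2) ≈ 116.57°

6g means n = 6, l = 4.
There are 2l+1 = 9 values of m_l.
Σ m_l² = 60, so Σ(L_z)² = 60 ℏ².
For m_l = -2: cos θ = -2/√20, θ ≈ 116.57°.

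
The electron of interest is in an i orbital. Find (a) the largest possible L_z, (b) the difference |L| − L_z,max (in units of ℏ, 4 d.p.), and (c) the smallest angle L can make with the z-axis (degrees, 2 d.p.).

L_z,max = 6ℏ; |L|−L_z,max ≈ 0.4807ℏ; θ_min ≈ 22.21°

For an i orbital, l = 6.
L_z,max = lℏ = 6ℏ.
|L| − L_z,max = (√42 − 6)ℏ ≈ 0.4807ℏ.
cos θ_min = 6/√42, so θ_min ≈ 22.21°.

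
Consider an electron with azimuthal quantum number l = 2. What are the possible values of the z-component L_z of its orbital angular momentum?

L_z ∈ {−2ℏ, −ℏ, 0, ℏ, 2ℏ}

L_z = m_l ℏ with m_l ranging from −l to +l in integer steps.
For l = 2: m_l ∈ {-2, -1, 0, 1, 2}.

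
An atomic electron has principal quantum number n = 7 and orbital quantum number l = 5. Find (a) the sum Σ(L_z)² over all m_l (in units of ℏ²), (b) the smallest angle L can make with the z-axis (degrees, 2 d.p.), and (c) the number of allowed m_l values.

Σ(L_z)² = 110 ℏ²; θ_min ≈ 24.09°; 11 values

Σ m_l² = 110, so Σ(L_z)² = 110 ℏ².
cos θ_min = 5/√30, so θ_min ≈ 24.09°.
There are 2l+1 = 11 values of m_l.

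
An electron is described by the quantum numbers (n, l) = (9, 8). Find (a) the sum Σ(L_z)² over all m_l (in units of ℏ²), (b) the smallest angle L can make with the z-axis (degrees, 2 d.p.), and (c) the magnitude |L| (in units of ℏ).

Σ m_l² = 408, so Σ(L_z)² = 408 ℏ².
cos θ_min = 8/√72, so θ_min ≈ 19.47°.
|L| = ℏ√(8·9) = 6√2 ℏ ≈ 8.485ℏ.

Σ(L_z)² = 408 ℏ²; θ_min ≈ 19.47°; |L| = 6√2 ℏ ≈ 8.485ℏ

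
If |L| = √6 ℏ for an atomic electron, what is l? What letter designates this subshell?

|L| = ℏ√(l(l+1)), so l(l+1) = 6.
The positive root is l = 2.

l = 2 (d orbital)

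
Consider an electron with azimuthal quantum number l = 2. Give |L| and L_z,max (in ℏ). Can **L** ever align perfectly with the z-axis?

|L| = √6 ℏ ≈ 2.4495ℏ, while L_z,max = lℏ = 2ℏ.
Since |L| > L_z,max, the vector can never point exactly along z; the closest it comes is θ_min = arccos(2/√6) ≈ 35.3°.

No: L_z,max = 2ℏ < |L| = √6 ℏ ≈ 2.449ℏ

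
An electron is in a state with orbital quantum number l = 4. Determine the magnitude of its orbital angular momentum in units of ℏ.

|L| = ℏ√(l(l+1)) = ℏ√(4·5) = 2√5 ℏ

|L| = 2√5 ℏ ≈ 4.472ℏ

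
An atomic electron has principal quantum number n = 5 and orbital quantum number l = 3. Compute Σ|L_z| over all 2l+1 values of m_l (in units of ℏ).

m_l runs from −3 to 3, i.e. {-3, -2, -1, 0, 1, 2, 3}.
Σ|m_l| = 2(1+2+…+3) = 12.

Σ|L_z| = 12 ℏ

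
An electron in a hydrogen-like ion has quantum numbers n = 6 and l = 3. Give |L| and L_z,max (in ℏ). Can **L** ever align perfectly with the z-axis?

No: L_z,max = 3ℏ < |L| = 2√3 ℏ ≈ 3.464ℏ

|L| = 2√3 ℏ ≈ 3.4641ℏ, while L_z,max = lℏ = 3ℏ.
Since |L| > L_z,max, the vector can never point exactly along z; the closest it comes is θ_min = arccos(3/√12) ≈ 30.0°.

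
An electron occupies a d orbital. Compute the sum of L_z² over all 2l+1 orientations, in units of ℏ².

For a d orbital, l = 2.
m_l ∈ {-2, -1, 0, 1, 2}.
Σ m_l² = 2·(1 + 4) = 10.

Σ(L_z)² = 10 ℏ²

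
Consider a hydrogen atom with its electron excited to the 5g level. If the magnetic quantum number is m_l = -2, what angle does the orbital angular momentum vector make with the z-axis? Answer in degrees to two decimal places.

θ ≈ 116.57°

The 5g level has l = 4.
|L| = ℏ√(l(l+1)) = 2√5 ℏ.
L_z = m_l ℏ = −2ℏ.
cos θ = L_z/|L| = -2/√20, so θ ≈ 116.57°.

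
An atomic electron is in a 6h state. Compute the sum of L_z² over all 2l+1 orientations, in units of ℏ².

For 6h, l = 5.
m_l runs from −5 to 5, i.e. {-5, -4, -3, -2, -1, 0, 1, 2, 3, 4, 5}.
Summing m² from −5 to 5: Σ m_l² = 110.

Σ(L_z)² = 110 ℏ²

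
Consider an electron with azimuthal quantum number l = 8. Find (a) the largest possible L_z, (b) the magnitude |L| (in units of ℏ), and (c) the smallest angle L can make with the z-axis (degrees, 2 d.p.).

L_z,max = lℏ = 8ℏ.
|L| = ℏ√(8·9) = 6√2 ℏ ≈ 8.485ℏ.
cos θ_min = 8/√72, so θ_min ≈ 19.47°.

L_z,max = 8ℏ; |L| = 6√2 ℏ ≈ 8.485ℏ; θ_min ≈ 19.47°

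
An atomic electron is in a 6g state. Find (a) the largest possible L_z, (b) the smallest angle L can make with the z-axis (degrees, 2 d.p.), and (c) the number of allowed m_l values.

The 6g subshell has l = 4.
L_z,max = lℏ = 4ℏ.
cos θ_min = 4/√20, so θ_min ≈ 26.57°.
There are 2l+1 = 9 values of m_l.

L_z,max = 4ℏ; θ_min ≈ 26.57°; 9 values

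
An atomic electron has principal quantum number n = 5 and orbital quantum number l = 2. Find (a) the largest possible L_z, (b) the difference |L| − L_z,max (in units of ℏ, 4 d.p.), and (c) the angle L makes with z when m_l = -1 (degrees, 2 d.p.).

L_z,max = 2ℏ; |L|−L_z,max ≈ 0.4495ℏ; θ(m_l=-1) ≈ 114.09°

L_z,max = lℏ = 2ℏ.
|L| − L_z,max = (√6 − 2)ℏ ≈ 0.4495ℏ.
For m_l = -1: cos θ = -1/√6, θ ≈ 114.09°.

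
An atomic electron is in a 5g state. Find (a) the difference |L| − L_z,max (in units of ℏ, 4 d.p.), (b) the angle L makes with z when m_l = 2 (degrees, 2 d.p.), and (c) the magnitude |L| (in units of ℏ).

|L|−L_z,max ≈ 0.4721ℏ; θ(m_l=2) ≈ 63.43°; |L| = 2√5 ℏ ≈ 4.472ℏ

The 5g subshell has l = 4.
|L| − L_z,max = (2√5 − 4)ℏ ≈ 0.4721ℏ.
For m_l = 2: cos θ = 2/√20, θ ≈ 63.43°.
|L| = ℏ√(4·5) = 2√5 ℏ ≈ 4.472ℏ.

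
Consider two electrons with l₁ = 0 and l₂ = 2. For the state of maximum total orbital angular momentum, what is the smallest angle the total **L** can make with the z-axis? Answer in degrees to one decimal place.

θ_min ≈ 35.3°

The total orbital quantum number L ranges from |l₁ − l₂| to l₁ + l₂ in integer steps.
So L can be 2.
The maximum is L = 2, with |L_tot| = ℏ√(2·3) = √6 ℏ.
The minimum angle with z is arccos(2/√6) ≈ 35.3°.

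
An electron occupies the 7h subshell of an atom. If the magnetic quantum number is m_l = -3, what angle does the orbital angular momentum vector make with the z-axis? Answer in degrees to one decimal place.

For 7h, l = 5.
|L| = √(l(l+1)) ℏ = √30 ℏ.
L_z = m_l ℏ = −3ℏ.
cos θ = L_z/|L| = -3/√30, so θ ≈ 123.2°.

θ ≈ 123.2°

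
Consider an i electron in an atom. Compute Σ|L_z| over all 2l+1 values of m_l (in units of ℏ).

Σ|L_z| = 42 ℏ

For an i orbital, l = 6.
The allowed m_l values are -6, -5, -4, -3, -2, -1, 0, 1, 2, 3, 4, 5, 6.
Σ|m_l| = 2(1+2+…+6) = 42.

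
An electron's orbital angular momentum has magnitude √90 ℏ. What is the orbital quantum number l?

l = 9

(|L|/ℏ)² = l(l+1) = 90.
The positive root is l = 9.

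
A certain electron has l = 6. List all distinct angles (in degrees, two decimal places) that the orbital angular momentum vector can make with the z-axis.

|L| = ℏ√(l(l+1)) = √42 ℏ.
cos θ = m_l/√42 for each m_l ∈ {-6, -5, -4, -3, -2, -1, 0, 1, 2, 3, 4, 5, 6}.

θ ∈ {22.21°, 39.51°, 51.89°, 62.42°, 72.02°, 81.12°, 90.00°, 98.88°, 107.98°, 117.58°, 128.11°, 140.49°, 157.79°}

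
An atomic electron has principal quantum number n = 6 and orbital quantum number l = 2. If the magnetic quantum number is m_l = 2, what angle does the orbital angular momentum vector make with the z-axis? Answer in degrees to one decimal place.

|L|² = l(l+1)ℏ² = 6ℏ², so |L| = √6 ℏ.
L_z = m_l ℏ = 2ℏ.
cos θ = L_z/|L| = 2/√6, so θ ≈ 35.3°.

θ ≈ 35.3°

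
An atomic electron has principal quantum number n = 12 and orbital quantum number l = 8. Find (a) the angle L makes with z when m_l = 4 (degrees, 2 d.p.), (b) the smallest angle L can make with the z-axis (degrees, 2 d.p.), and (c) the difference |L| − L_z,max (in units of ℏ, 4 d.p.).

For m_l = 4: cos θ = 4/√72, θ ≈ 61.87°.
cos θ_min = 8/√72, so θ_min ≈ 19.47°.
|L| − L_z,max = (6√2 − 8)ℏ ≈ 0.4853ℏ.

θ(m_l=4) ≈ 61.87°; θ_min ≈ 19.47°; |L|−L_z,max ≈ 0.4853ℏ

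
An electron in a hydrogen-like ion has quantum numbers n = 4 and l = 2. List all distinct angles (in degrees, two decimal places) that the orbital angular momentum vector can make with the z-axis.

θ ∈ {35.26°, 65.91°, 90.00°, 114.09°, 144.74°}

|L| = ℏ√(l(l+1)) = √6 ℏ.
cos θ = m_l/√6 for each m_l ∈ {-2, -1, 0, 1, 2}.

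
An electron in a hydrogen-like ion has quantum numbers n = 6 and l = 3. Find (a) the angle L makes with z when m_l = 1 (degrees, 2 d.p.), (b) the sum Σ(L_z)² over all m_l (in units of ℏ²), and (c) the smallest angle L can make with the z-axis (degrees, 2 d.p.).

For m_l = 1: cos θ = 1/√12, θ ≈ 73.22°.
Σ m_l² = 28, so Σ(L_z)² = 28 ℏ².
cos θ_min = 3/√12, so θ_min ≈ 30.00°.

θ(m_l=1) ≈ 73.22°; Σ(L_z)² = 28 ℏ²; θ_min ≈ 30.00°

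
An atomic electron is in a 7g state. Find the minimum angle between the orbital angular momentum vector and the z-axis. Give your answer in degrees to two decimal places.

θ_min ≈ 26.57°

The 7g subshell has l = 4.
|L|² = l(l+1)ℏ² = 20ℏ², so |L| = 2√5 ℏ.
The smallest angle corresponds to the largest L_z, i.e. m_l = l = 4, giving L_z = 4ℏ.
cos θ_min = 4/√20, so θ_min ≈ 26.57°.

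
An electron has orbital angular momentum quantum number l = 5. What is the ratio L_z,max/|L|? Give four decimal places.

L_z,max/|L| = 0.9129

|L| = √30 ℏ ≈ 5.4772ℏ, while L_z,max = lℏ = 5ℏ.
L_z,max/|L| = 5/√30 = 0.9129.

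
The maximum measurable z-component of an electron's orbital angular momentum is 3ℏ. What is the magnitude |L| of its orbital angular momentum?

|L| = 2√3 ℏ ≈ 3.464ℏ

L_z,max = lℏ, so l = 3.
Then |L| = ℏ√(3·4) = 2√3 ℏ.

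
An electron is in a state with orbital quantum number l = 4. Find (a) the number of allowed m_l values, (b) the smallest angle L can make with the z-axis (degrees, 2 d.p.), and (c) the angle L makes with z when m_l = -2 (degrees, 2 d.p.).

9 values; θ_min ≈ 26.57°; θ(m_l=-2) ≈ 116.57°

There are 2l+1 = 9 values of m_l.
cos θ_min = 4/√20, so θ_min ≈ 26.57°.
For m_l = -2: cos θ = -2/√20, θ ≈ 116.57°.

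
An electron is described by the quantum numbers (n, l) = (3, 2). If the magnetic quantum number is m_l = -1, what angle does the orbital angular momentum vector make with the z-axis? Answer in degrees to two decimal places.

|L|² = l(l+1)ℏ² = 6ℏ², so |L| = √6 ℏ.
L_z = m_l ℏ = −1ℏ.
cos θ = L_z/|L| = -1/√6, so θ ≈ 114.09°.

θ ≈ 114.09°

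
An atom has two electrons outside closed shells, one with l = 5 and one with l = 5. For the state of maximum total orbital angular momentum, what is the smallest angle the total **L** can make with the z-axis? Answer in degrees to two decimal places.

θ_min ≈ 17.55°

By the triangle rule, |l₁ − l₂| ≤ L ≤ l₁ + l₂.
So L can be 0, 1, 2, 3, 4, 5, 6, 7, 8, 9, 10.
The maximum is L = 10, with |L_tot| = ℏ√(10·11) = √110 ℏ.
The minimum angle with z is arccos(10/√110) ≈ 17.55°.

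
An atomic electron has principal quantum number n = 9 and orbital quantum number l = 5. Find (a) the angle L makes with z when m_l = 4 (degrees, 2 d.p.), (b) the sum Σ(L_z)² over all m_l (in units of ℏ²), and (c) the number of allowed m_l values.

For m_l = 4: cos θ = 4/√30, θ ≈ 43.09°.
Σ m_l² = 110, so Σ(L_z)² = 110 ℏ².
There are 2l+1 = 11 values of m_l.

θ(m_l=4) ≈ 43.09°; Σ(L_z)² = 110 ℏ²; 11 values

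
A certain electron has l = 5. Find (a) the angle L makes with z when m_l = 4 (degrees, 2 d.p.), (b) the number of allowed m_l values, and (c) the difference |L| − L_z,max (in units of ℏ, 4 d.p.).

θ(m_l=4) ≈ 43.09°; 11 values; |L|−L_z,max ≈ 0.4772ℏ

For m_l = 4: cos θ = 4/√30, θ ≈ 43.09°.
There are 2l+1 = 11 values of m_l.
|L| − L_z,max = (√30 − 5)ℏ ≈ 0.4772ℏ.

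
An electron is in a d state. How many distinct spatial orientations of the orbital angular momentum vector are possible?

5

D corresponds to l = 2.
The number of m_l values is 2l + 1 = 2·2 + 1 = 5.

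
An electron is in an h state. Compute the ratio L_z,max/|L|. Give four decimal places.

L_z,max/|L| = 0.9129

For an h orbital, l = 5.
|L| = √30 ℏ ≈ 5.4772ℏ, while L_z,max = lℏ = 5ℏ.
L_z,max/|L| = 5/√30 = 0.9129.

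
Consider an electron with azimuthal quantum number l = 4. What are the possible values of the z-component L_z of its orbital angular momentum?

L_z = m_l ℏ with m_l ranging from −l to +l in integer steps.
For l = 4: m_l ∈ {-4, -3, -2, -1, 0, 1, 2, 3, 4}.

L_z ∈ {−4ℏ, −3ℏ, −2ℏ, −ℏ, 0, ℏ, 2ℏ, 3ℏ, 4ℏ}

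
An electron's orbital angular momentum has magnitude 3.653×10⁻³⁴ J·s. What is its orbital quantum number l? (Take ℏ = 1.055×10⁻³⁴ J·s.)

|L|/ℏ = (3.653×10⁻³⁴)/(1.055×10⁻³⁴) ≈ 3.463.
(|L|/ℏ)² = l(l+1) ≈ 11.99 ⇒ l = 3.

l = 3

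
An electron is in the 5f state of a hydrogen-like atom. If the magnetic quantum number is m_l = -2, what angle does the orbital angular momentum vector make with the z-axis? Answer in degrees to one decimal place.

θ ≈ 125.3°

The 5f subshell has l = 3.
|L| = ℏ√(l(l+1)) = 2√3 ℏ.
L_z = m_l ℏ = −2ℏ.
cos θ = L_z/|L| = -2/√12, so θ ≈ 125.3°.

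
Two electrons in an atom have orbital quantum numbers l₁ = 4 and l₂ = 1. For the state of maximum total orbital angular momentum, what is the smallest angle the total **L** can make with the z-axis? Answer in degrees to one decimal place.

θ_min ≈ 24.1°

Angular momentum addition gives L = |l₁ − l₂|, …, l₁ + l₂.
Allowed values: L = 3, 4, 5.
The maximum is L = 5, with |L_tot| = ℏ√(5·6) = √30 ℏ.
The minimum angle with z is arccos(5/√30) ≈ 24.1°.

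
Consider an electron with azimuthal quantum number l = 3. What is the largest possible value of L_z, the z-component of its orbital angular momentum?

L_z = m_l ℏ with m_l ∈ {−3, …, 3}; the maximum is m_l = 3.

L_z,max = 3ℏ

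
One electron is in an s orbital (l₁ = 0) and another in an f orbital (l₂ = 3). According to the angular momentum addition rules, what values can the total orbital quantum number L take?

L = 3

L runs from |0 − 3| = 3 to 0 + 3 = 3.
L ∈ {3}.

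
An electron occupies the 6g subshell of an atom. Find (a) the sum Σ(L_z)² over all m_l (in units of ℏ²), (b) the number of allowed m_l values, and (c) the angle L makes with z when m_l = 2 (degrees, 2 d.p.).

Σ(L_z)² = 60 ℏ²; 9 values; θ(m_l=2) ≈ 63.43°

6g means n = 6, l = 4.
Σ m_l² = 60, so Σ(L_z)² = 60 ℏ².
There are 2l+1 = 9 values of m_l.
For m_l = 2: cos θ = 2/√20, θ ≈ 63.43°.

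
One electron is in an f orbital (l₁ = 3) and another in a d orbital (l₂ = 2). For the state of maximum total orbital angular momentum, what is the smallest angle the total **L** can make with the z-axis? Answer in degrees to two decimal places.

L runs from |3 − 2| = 1 to 3 + 2 = 5.
L ∈ {1, 2, 3, 4, 5}.
The maximum is L = 5, with |L_tot| = ℏ√(5·6) = √30 ℏ.
The minimum angle with z is arccos(5/√30) ≈ 24.09°.

θ_min ≈ 24.09°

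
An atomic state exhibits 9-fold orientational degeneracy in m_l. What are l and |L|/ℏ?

9 = 2l + 1, so l = (9−1)/2 = 4.
Then |L| = √(l(l+1)) ℏ = 2√5 ℏ.

l = 4, |L| = 2√5 ℏ ≈ 4.472ℏ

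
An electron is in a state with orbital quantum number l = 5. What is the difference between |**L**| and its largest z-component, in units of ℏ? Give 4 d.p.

|L| − L_z,max ≈ 0.4772ℏ

|L| = √30 ℏ ≈ 5.4772ℏ, while L_z,max = lℏ = 5ℏ.
The difference is (√30 − 5)ℏ ≈ 0.4772ℏ.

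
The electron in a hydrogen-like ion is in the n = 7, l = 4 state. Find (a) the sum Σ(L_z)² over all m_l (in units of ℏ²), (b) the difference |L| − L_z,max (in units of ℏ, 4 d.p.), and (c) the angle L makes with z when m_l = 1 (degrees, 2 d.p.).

Σ m_l² = 60, so Σ(L_z)² = 60 ℏ².
|L| − L_z,max = (2√5 − 4)ℏ ≈ 0.4721ℏ.
For m_l = 1: cos θ = 1/√20, θ ≈ 77.08°.

Σ(L_z)² = 60 ℏ²; |L|−L_z,max ≈ 0.4721ℏ; θ(m_l=1) ≈ 77.08°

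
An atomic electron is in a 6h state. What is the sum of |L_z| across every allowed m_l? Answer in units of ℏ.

Σ|L_z| = 30 ℏ

For 6h, l = 5.
m_l ∈ {-5, -4, -3, -2, -1, 0, 1, 2, 3, 4, 5}.
Σ|m_l| = 2(1+2+…+5) = 30.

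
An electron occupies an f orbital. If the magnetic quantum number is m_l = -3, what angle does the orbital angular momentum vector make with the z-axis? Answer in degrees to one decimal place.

The letter f corresponds to l = 3.
|L| = √(l(l+1)) ℏ = 2√3 ℏ.
L_z = m_l ℏ = −3ℏ.
cos θ = L_z/|L| = -3/√12, so θ ≈ 150.0°.

θ ≈ 150.0°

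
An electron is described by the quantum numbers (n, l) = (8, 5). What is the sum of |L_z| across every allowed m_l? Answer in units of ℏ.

m_l runs from −5 to 5, i.e. {-5, -4, -3, -2, -1, 0, 1, 2, 3, 4, 5}.
Σ|m_l| = l(l+1) = 30.

Σ|L_z| = 30 ℏ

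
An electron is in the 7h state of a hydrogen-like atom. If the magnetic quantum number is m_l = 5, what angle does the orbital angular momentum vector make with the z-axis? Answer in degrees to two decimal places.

θ ≈ 24.09°

7h means n = 7, l = 5.
|L| = ℏ√(l(l+1)) = √30 ℏ.
L_z = m_l ℏ = 5ℏ.
cos θ = L_z/|L| = 5/√30, so θ ≈ 24.09°.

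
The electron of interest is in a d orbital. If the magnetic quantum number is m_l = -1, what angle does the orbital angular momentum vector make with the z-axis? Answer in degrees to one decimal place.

θ ≈ 114.1°

The letter d corresponds to l = 2.
|L| = ℏ√(l(l+1)) = √6 ℏ.
L_z = m_l ℏ = −1ℏ.
cos θ = L_z/|L| = -1/√6, so θ ≈ 114.1°.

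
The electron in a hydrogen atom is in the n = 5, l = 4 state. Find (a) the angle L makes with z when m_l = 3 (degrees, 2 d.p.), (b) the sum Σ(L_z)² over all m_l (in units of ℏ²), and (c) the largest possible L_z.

For m_l = 3: cos θ = 3/√20, θ ≈ 47.87°.
Σ m_l² = 60, so Σ(L_z)² = 60 ℏ².
L_z,max = lℏ = 4ℏ.

θ(m_l=3) ≈ 47.87°; Σ(L_z)² = 60 ℏ²; L_z,max = 4ℏ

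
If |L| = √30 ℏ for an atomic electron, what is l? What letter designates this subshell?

|L| = ℏ√(l(l+1)), so l(l+1) = 30.
Solving: l = 5.

l = 5 (h orbital)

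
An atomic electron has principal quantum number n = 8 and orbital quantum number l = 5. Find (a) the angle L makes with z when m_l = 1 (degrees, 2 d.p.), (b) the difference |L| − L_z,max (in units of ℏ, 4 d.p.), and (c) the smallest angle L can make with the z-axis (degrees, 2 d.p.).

For m_l = 1: cos θ = 1/√30, θ ≈ 79.48°.
|L| − L_z,max = (√30 − 5)ℏ ≈ 0.4772ℏ.
cos θ_min = 5/√30, so θ_min ≈ 24.09°.

θ(m_l=1) ≈ 79.48°; |L|−L_z,max ≈ 0.4772ℏ; θ_min ≈ 24.09°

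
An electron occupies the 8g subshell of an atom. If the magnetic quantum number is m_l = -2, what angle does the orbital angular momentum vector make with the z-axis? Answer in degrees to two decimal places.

θ ≈ 116.57°

For 8g, l = 4.
|L| = ℏ√(l(l+1)) = 2√5 ℏ.
L_z = m_l ℏ = −2ℏ.
cos θ = L_z/|L| = -2/√20, so θ ≈ 116.57°.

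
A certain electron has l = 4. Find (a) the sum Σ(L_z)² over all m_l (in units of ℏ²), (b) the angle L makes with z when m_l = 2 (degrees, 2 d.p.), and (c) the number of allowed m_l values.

Σ(L_z)² = 60 ℏ²; θ(m_l=2) ≈ 63.43°; 9 values

Σ m_l² = 60, so Σ(L_z)² = 60 ℏ².
For m_l = 2: cos θ = 2/√20, θ ≈ 63.43°.
There are 2l+1 = 9 values of m_l.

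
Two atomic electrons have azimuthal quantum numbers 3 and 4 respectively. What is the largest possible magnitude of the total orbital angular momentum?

|L_tot|_max = 2√14 ℏ ≈ 7.483ℏ

By the triangle rule, |l₁ − l₂| ≤ L ≤ l₁ + l₂.
L ∈ {1, 2, 3, 4, 5, 6, 7}.
The largest magnitude corresponds to L = 7: |L_tot| = ℏ√(7·8) = 2√14 ℏ.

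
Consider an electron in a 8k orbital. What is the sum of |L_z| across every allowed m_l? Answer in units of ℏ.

The 8k subshell has l = 7.
The allowed m_l values are -7, -6, -5, -4, -3, -2, -1, 0, 1, 2, 3, 4, 5, 6, 7.
Σ|m_l| = 2(1+2+…+7) = 56.

Σ|L_z| = 56 ℏ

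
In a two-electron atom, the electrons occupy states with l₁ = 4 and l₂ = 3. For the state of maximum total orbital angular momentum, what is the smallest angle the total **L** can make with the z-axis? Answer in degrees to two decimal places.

By the triangle rule, |l₁ − l₂| ≤ L ≤ l₁ + l₂.
So L can be 1, 2, 3, 4, 5, 6, 7.
The maximum is L = 7, with |L_tot| = ℏ√(7·8) = 2√14 ℏ.
The minimum angle with z is arccos(7/√56) ≈ 20.70°.

θ_min ≈ 20.70°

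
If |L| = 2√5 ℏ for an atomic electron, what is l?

l = 4

Since |L|² = l(l+1)ℏ², l(l+1) = 20.
Solving: l = 4.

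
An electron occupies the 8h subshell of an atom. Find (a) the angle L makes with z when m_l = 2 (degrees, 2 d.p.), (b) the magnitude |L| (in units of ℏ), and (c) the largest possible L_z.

θ(m_l=2) ≈ 68.58°; |L| = √30 ℏ ≈ 5.477ℏ; L_z,max = 5ℏ

8h means n = 8, l = 5.
For m_l = 2: cos θ = 2/√30, θ ≈ 68.58°.
|L| = ℏ√(5·6) = √30 ℏ ≈ 5.477ℏ.
L_z,max = lℏ = 5ℏ.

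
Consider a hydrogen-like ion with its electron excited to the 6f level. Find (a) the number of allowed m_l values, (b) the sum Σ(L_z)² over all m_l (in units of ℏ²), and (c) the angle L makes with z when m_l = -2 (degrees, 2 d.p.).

7 values; Σ(L_z)² = 28 ℏ²; θ(m_l=-2) ≈ 125.26°

The 6f level has l = 3.
There are 2l+1 = 7 values of m_l.
Σ m_l² = 28, so Σ(L_z)² = 28 ℏ².
For m_l = -2: cos θ = -2/√12, θ ≈ 125.26°.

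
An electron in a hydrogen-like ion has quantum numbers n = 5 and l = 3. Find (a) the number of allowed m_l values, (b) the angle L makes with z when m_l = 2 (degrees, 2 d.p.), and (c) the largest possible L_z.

7 values; θ(m_l=2) ≈ 54.74°; L_z,max = 3ℏ

There are 2l+1 = 7 values of m_l.
For m_l = 2: cos θ = 2/√12, θ ≈ 54.74°.
L_z,max = lℏ = 3ℏ.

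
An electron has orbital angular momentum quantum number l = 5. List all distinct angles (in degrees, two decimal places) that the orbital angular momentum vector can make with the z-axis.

θ ∈ {24.09°, 43.09°, 56.79°, 68.58°, 79.48°, 90.00°, 100.52°, 111.42°, 123.21°, 136.91°, 155.91°}

|L| = ℏ√(l(l+1)) = √30 ℏ.
cos θ = m_l/√30 for each m_l ∈ {-5, -4, -3, -2, -1, 0, 1, 2, 3, 4, 5}.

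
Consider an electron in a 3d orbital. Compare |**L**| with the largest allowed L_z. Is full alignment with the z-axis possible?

For 3d, l = 2.
|L| = √6 ℏ ≈ 2.4495ℏ, while L_z,max = lℏ = 2ℏ.
Since |L| > L_z,max, the vector can never point exactly along z; the closest it comes is θ_min = arccos(2/√6) ≈ 35.3°.

No: L_z,max = 2ℏ < |L| = √6 ℏ ≈ 2.449ℏ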